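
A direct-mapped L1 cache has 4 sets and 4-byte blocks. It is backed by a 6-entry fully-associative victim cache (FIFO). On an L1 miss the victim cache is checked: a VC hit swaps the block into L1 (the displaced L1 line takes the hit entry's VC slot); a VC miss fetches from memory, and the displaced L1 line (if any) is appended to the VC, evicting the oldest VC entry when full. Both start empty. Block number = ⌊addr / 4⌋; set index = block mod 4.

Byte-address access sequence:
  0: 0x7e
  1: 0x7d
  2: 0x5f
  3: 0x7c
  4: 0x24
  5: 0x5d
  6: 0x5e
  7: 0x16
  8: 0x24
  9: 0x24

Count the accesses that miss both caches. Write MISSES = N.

MISSES = 4

0: 0x7e (blk 31, set 3) → MISS  vc=[]
1: 0x7d (blk 31, set 3) → L1-HIT  vc=[]
2: 0x5f (blk 23, set 3) → MISS  vc=[31]
3: 0x7c (blk 31, set 3) → VC-HIT  vc=[23]
4: 0x24 (blk 9, set 1) → MISS  vc=[23]
5: 0x5d (blk 23, set 3) → VC-HIT  vc=[31]
6: 0x5e (blk 23, set 3) → L1-HIT  vc=[31]
7: 0x16 (blk 5, set 1) → MISS  vc=[31, 9]
8: 0x24 (blk 9, set 1) → VC-HIT  vc=[31, 5]
9: 0x24 (blk 9, set 1) → L1-HIT  vc=[31, 5]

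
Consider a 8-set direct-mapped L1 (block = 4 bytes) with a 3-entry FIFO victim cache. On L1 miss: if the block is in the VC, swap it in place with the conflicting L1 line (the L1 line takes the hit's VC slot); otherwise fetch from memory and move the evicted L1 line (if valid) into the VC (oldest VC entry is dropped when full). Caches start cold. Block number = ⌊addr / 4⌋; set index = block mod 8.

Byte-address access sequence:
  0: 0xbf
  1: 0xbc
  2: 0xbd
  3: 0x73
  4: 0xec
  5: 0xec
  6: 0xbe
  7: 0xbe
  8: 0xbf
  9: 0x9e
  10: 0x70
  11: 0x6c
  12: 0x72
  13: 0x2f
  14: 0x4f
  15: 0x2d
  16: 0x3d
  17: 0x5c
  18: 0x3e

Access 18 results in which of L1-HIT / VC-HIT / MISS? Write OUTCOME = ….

  [0] addr=0xbf blk=47 s=7: MISS | VC []
  [1] addr=0xbc blk=47 s=7: L1-HIT | VC []
  [2] addr=0xbd blk=47 s=7: L1-HIT | VC []
  [3] addr=0x73 blk=28 s=4: MISS | VC []
  [4] addr=0xec blk=59 s=3: MISS | VC []
  [5] addr=0xec blk=59 s=3: L1-HIT | VC []
  [6] addr=0xbe blk=47 s=7: L1-HIT | VC []
  [7] addr=0xbe blk=47 s=7: L1-HIT | VC []
  [8] addr=0xbf blk=47 s=7: L1-HIT | VC []
  [9] addr=0x9e blk=39 s=7: MISS | VC [47]
  [10] addr=0x70 blk=28 s=4: L1-HIT | VC [47]
  [11] addr=0x6c blk=27 s=3: MISS | VC [47, 59]
  [12] addr=0x72 blk=28 s=4: L1-HIT | VC [47, 59]
  [13] addr=0x2f blk=11 s=3: MISS | VC [47, 59, 27]
  [14] addr=0x4f blk=19 s=3: MISS | VC [59, 27, 11]
  [15] addr=0x2d blk=11 s=3: VC-HIT | VC [59, 27, 19]
  [16] addr=0x3d blk=15 s=7: MISS | VC [27, 19, 39]
  [17] addr=0x5c blk=23 s=7: MISS | VC [19, 39, 15]
  [18] addr=0x3e blk=15 s=7: VC-HIT | VC [19, 39, 23]

OUTCOME = VC-HIT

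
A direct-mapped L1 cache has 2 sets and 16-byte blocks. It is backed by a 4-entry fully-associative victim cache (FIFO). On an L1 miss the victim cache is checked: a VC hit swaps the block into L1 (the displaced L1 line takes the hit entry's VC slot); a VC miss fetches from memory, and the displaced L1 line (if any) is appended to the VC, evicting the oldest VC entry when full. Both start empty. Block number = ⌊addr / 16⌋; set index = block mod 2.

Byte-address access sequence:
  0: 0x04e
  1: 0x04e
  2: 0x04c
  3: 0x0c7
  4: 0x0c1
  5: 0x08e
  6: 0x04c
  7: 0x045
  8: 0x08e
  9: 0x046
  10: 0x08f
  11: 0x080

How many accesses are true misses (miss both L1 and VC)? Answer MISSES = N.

MISSES = 3

#0 0x4e→b4/s0 MISS; vc=[]
#1 0x4e→b4/s0 L1-HIT; vc=[]
#2 0x4c→b4/s0 L1-HIT; vc=[]
#3 0xc7→b12/s0 MISS; vc=[4]
#4 0xc1→b12/s0 L1-HIT; vc=[4]
#5 0x8e→b8/s0 MISS; vc=[4,12]
#6 0x4c→b4/s0 VC-HIT; vc=[8,12]
#7 0x45→b4/s0 L1-HIT; vc=[8,12]
#8 0x8e→b8/s0 VC-HIT; vc=[4,12]
#9 0x46→b4/s0 VC-HIT; vc=[8,12]
#10 0x8f→b8/s0 VC-HIT; vc=[4,12]
#11 0x80→b8/s0 L1-HIT; vc=[4,12]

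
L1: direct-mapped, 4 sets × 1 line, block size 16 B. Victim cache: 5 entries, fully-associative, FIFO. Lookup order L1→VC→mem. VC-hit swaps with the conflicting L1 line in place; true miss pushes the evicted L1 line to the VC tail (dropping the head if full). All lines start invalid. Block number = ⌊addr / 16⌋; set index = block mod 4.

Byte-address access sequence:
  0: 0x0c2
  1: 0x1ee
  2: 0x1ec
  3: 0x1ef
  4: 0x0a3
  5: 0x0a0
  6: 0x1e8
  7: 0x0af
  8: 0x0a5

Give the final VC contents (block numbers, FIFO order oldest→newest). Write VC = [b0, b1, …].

0: 0xc2 (blk 12, set 0) → MISS  vc=[]
1: 0x1ee (blk 30, set 2) → MISS  vc=[]
2: 0x1ec (blk 30, set 2) → L1-HIT  vc=[]
3: 0x1ef (blk 30, set 2) → L1-HIT  vc=[]
4: 0xa3 (blk 10, set 2) → MISS  vc=[30]
5: 0xa0 (blk 10, set 2) → L1-HIT  vc=[30]
6: 0x1e8 (blk 30, set 2) → VC-HIT  vc=[10]
7: 0xaf (blk 10, set 2) → VC-HIT  vc=[30]
8: 0xa5 (blk 10, set 2) → L1-HIT  vc=[30]

VC = [30]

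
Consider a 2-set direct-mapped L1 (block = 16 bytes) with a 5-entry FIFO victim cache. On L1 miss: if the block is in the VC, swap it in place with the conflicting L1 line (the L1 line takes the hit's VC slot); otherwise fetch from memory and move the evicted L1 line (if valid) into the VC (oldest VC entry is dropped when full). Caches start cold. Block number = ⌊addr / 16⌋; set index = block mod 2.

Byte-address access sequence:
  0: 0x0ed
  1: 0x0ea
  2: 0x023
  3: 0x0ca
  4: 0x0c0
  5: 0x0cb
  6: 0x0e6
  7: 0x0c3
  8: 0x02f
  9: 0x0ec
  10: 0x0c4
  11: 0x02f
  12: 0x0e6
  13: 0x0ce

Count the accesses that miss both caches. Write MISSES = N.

MISSES = 3

#0 0xed→b14/s0 MISS; vc=[]
#1 0xea→b14/s0 L1-HIT; vc=[]
#2 0x23→b2/s0 MISS; vc=[14]
#3 0xca→b12/s0 MISS; vc=[14,2]
#4 0xc0→b12/s0 L1-HIT; vc=[14,2]
#5 0xcb→b12/s0 L1-HIT; vc=[14,2]
#6 0xe6→b14/s0 VC-HIT; vc=[12,2]
#7 0xc3→b12/s0 VC-HIT; vc=[14,2]
#8 0x2f→b2/s0 VC-HIT; vc=[14,12]
#9 0xec→b14/s0 VC-HIT; vc=[2,12]
#10 0xc4→b12/s0 VC-HIT; vc=[2,14]
#11 0x2f→b2/s0 VC-HIT; vc=[12,14]
#12 0xe6→b14/s0 VC-HIT; vc=[12,2]
#13 0xce→b12/s0 VC-HIT; vc=[14,2]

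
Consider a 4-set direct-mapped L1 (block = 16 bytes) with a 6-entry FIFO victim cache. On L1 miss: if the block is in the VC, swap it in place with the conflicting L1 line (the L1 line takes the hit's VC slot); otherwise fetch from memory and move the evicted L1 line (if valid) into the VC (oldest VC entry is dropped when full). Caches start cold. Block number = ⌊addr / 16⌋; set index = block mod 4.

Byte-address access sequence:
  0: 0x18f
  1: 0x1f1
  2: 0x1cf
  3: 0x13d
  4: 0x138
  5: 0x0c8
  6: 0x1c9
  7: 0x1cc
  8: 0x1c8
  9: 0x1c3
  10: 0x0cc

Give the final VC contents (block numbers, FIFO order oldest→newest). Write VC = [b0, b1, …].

  [0] addr=0x18f blk=24 s=0: MISS | VC []
  [1] addr=0x1f1 blk=31 s=3: MISS | VC []
  [2] addr=0x1cf blk=28 s=0: MISS | VC [24]
  [3] addr=0x13d blk=19 s=3: MISS | VC [24, 31]
  [4] addr=0x138 blk=19 s=3: L1-HIT | VC [24, 31]
  [5] addr=0xc8 blk=12 s=0: MISS | VC [24, 31, 28]
  [6] addr=0x1c9 blk=28 s=0: VC-HIT | VC [24, 31, 12]
  [7] addr=0x1cc blk=28 s=0: L1-HIT | VC [24, 31, 12]
  [8] addr=0x1c8 blk=28 s=0: L1-HIT | VC [24, 31, 12]
  [9] addr=0x1c3 blk=28 s=0: L1-HIT | VC [24, 31, 12]
  [10] addr=0xcc blk=12 s=0: VC-HIT | VC [24, 31, 28]

VC = [24, 31, 28]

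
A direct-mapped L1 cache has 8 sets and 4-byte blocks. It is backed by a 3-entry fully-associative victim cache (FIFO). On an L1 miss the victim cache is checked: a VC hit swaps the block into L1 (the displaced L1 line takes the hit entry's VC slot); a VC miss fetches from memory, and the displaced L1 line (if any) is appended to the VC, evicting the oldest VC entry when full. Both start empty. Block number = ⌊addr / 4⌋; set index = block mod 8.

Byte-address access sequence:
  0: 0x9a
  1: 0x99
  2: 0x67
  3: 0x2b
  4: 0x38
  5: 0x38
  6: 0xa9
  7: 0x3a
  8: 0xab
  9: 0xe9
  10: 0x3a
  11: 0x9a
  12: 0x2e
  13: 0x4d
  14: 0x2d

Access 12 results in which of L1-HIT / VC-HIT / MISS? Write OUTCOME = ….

OUTCOME = MISS

0: 0x9a (blk 38, set 6) → MISS  vc=[]
1: 0x99 (blk 38, set 6) → L1-HIT  vc=[]
2: 0x67 (blk 25, set 1) → MISS  vc=[]
3: 0x2b (blk 10, set 2) → MISS  vc=[]
4: 0x38 (blk 14, set 6) → MISS  vc=[38]
5: 0x38 (blk 14, set 6) → L1-HIT  vc=[38]
6: 0xa9 (blk 42, set 2) → MISS  vc=[38, 10]
7: 0x3a (blk 14, set 6) → L1-HIT  vc=[38, 10]
8: 0xab (blk 42, set 2) → L1-HIT  vc=[38, 10]
9: 0xe9 (blk 58, set 2) → MISS  vc=[38, 10, 42]
10: 0x3a (blk 14, set 6) → L1-HIT  vc=[38, 10, 42]
11: 0x9a (blk 38, set 6) → VC-HIT  vc=[14, 10, 42]
12: 0x2e (blk 11, set 3) → MISS  vc=[14, 10, 42]
13: 0x4d (blk 19, set 3) → MISS  vc=[10, 42, 11]
14: 0x2d (blk 11, set 3) → VC-HIT  vc=[10, 42, 19]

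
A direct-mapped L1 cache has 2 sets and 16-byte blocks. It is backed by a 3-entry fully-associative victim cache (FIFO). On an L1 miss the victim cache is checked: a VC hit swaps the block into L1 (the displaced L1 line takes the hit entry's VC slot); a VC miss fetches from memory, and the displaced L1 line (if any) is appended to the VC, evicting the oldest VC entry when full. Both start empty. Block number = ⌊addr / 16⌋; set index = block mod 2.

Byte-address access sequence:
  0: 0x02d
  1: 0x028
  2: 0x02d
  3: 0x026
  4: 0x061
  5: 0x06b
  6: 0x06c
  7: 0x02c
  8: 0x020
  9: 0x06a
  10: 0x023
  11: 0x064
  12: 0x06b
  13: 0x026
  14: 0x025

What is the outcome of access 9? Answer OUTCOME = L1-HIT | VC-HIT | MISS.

#0 0x2d→b2/s0 MISS; vc=[]
#1 0x28→b2/s0 L1-HIT; vc=[]
#2 0x2d→b2/s0 L1-HIT; vc=[]
#3 0x26→b2/s0 L1-HIT; vc=[]
#4 0x61→b6/s0 MISS; vc=[2]
#5 0x6b→b6/s0 L1-HIT; vc=[2]
#6 0x6c→b6/s0 L1-HIT; vc=[2]
#7 0x2c→b2/s0 VC-HIT; vc=[6]
#8 0x20→b2/s0 L1-HIT; vc=[6]
#9 0x6a→b6/s0 VC-HIT; vc=[2]
#10 0x23→b2/s0 VC-HIT; vc=[6]
#11 0x64→b6/s0 VC-HIT; vc=[2]
#12 0x6b→b6/s0 L1-HIT; vc=[2]
#13 0x26→b2/s0 VC-HIT; vc=[6]
#14 0x25→b2/s0 L1-HIT; vc=[6]

OUTCOME = VC-HIT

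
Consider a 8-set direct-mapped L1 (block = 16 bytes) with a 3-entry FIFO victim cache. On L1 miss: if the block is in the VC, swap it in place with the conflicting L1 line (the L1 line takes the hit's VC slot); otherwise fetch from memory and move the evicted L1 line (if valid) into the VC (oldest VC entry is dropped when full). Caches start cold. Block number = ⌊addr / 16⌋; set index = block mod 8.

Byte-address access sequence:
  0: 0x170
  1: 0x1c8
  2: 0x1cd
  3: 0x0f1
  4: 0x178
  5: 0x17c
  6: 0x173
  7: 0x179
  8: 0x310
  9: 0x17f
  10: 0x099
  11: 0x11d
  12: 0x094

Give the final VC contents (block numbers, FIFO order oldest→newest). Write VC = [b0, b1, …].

VC = [15, 49, 17]

0: 0x170 (blk 23, set 7) → MISS  vc=[]
1: 0x1c8 (blk 28, set 4) → MISS  vc=[]
2: 0x1cd (blk 28, set 4) → L1-HIT  vc=[]
3: 0xf1 (blk 15, set 7) → MISS  vc=[23]
4: 0x178 (blk 23, set 7) → VC-HIT  vc=[15]
5: 0x17c (blk 23, set 7) → L1-HIT  vc=[15]
6: 0x173 (blk 23, set 7) → L1-HIT  vc=[15]
7: 0x179 (blk 23, set 7) → L1-HIT  vc=[15]
8: 0x310 (blk 49, set 1) → MISS  vc=[15]
9: 0x17f (blk 23, set 7) → L1-HIT  vc=[15]
10: 0x99 (blk 9, set 1) → MISS  vc=[15, 49]
11: 0x11d (blk 17, set 1) → MISS  vc=[15, 49, 9]
12: 0x94 (blk 9, set 1) → VC-HIT  vc=[15, 49, 17]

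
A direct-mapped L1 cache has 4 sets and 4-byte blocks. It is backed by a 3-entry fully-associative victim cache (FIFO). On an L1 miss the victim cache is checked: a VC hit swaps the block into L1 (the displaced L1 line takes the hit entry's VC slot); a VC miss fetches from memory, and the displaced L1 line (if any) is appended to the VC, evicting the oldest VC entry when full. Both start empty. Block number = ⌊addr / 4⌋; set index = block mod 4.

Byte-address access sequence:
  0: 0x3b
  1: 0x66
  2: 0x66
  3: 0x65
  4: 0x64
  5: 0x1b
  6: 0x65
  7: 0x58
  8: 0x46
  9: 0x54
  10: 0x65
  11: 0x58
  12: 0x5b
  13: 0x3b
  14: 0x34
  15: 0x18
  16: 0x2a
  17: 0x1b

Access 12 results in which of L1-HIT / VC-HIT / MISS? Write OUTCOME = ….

  [0] addr=0x3b blk=14 s=2: MISS | VC []
  [1] addr=0x66 blk=25 s=1: MISS | VC []
  [2] addr=0x66 blk=25 s=1: L1-HIT | VC []
  [3] addr=0x65 blk=25 s=1: L1-HIT | VC []
  [4] addr=0x64 blk=25 s=1: L1-HIT | VC []
  [5] addr=0x1b blk=6 s=2: MISS | VC [14]
  [6] addr=0x65 blk=25 s=1: L1-HIT | VC [14]
  [7] addr=0x58 blk=22 s=2: MISS | VC [14, 6]
  [8] addr=0x46 blk=17 s=1: MISS | VC [14, 6, 25]
  [9] addr=0x54 blk=21 s=1: MISS | VC [6, 25, 17]
  [10] addr=0x65 blk=25 s=1: VC-HIT | VC [6, 21, 17]
  [11] addr=0x58 blk=22 s=2: L1-HIT | VC [6, 21, 17]
  [12] addr=0x5b blk=22 s=2: L1-HIT | VC [6, 21, 17]
  [13] addr=0x3b blk=14 s=2: MISS | VC [21, 17, 22]
  [14] addr=0x34 blk=13 s=1: MISS | VC [17, 22, 25]
  [15] addr=0x18 blk=6 s=2: MISS | VC [22, 25, 14]
  [16] addr=0x2a blk=10 s=2: MISS | VC [25, 14, 6]
  [17] addr=0x1b blk=6 s=2: VC-HIT | VC [25, 14, 10]

OUTCOME = L1-HIT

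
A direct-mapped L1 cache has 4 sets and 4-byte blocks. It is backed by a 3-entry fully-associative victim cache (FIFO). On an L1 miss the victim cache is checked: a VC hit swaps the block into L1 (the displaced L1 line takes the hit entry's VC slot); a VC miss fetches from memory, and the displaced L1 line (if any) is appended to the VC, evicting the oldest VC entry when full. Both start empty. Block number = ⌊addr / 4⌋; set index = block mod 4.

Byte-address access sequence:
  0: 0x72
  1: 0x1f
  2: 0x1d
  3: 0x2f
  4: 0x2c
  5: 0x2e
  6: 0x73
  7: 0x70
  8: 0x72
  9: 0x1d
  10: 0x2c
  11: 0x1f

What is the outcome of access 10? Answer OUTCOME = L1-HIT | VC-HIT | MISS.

OUTCOME = VC-HIT

#0 0x72→b28/s0 MISS; vc=[]
#1 0x1f→b7/s3 MISS; vc=[]
#2 0x1d→b7/s3 L1-HIT; vc=[]
#3 0x2f→b11/s3 MISS; vc=[7]
#4 0x2c→b11/s3 L1-HIT; vc=[7]
#5 0x2e→b11/s3 L1-HIT; vc=[7]
#6 0x73→b28/s0 L1-HIT; vc=[7]
#7 0x70→b28/s0 L1-HIT; vc=[7]
#8 0x72→b28/s0 L1-HIT; vc=[7]
#9 0x1d→b7/s3 VC-HIT; vc=[11]
#10 0x2c→b11/s3 VC-HIT; vc=[7]
#11 0x1f→b7/s3 VC-HIT; vc=[11]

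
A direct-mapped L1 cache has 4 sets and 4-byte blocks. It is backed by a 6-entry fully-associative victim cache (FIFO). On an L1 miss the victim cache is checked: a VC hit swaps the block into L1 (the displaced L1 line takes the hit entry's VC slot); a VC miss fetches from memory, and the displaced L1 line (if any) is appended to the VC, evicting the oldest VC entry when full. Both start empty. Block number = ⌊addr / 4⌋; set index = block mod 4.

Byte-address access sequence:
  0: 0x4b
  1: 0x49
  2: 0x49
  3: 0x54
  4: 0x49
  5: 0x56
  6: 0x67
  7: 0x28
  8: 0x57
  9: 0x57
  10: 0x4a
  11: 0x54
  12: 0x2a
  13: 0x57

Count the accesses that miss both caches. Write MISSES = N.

MISSES = 4

#0 0x4b→b18/s2 MISS; vc=[]
#1 0x49→b18/s2 L1-HIT; vc=[]
#2 0x49→b18/s2 L1-HIT; vc=[]
#3 0x54→b21/s1 MISS; vc=[]
#4 0x49→b18/s2 L1-HIT; vc=[]
#5 0x56→b21/s1 L1-HIT; vc=[]
#6 0x67→b25/s1 MISS; vc=[21]
#7 0x28→b10/s2 MISS; vc=[21,18]
#8 0x57→b21/s1 VC-HIT; vc=[25,18]
#9 0x57→b21/s1 L1-HIT; vc=[25,18]
#10 0x4a→b18/s2 VC-HIT; vc=[25,10]
#11 0x54→b21/s1 L1-HIT; vc=[25,10]
#12 0x2a→b10/s2 VC-HIT; vc=[25,18]
#13 0x57→b21/s1 L1-HIT; vc=[25,18]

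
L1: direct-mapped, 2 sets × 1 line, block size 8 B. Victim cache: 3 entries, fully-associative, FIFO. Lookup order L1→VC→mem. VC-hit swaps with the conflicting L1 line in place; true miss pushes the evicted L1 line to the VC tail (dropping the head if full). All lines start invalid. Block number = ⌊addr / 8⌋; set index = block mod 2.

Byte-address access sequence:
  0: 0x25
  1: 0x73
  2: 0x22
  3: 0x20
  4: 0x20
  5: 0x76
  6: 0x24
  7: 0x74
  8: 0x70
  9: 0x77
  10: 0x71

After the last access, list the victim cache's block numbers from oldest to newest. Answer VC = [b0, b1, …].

  [0] addr=0x25 blk=4 s=0: MISS | VC []
  [1] addr=0x73 blk=14 s=0: MISS | VC [4]
  [2] addr=0x22 blk=4 s=0: VC-HIT | VC [14]
  [3] addr=0x20 blk=4 s=0: L1-HIT | VC [14]
  [4] addr=0x20 blk=4 s=0: L1-HIT | VC [14]
  [5] addr=0x76 blk=14 s=0: VC-HIT | VC [4]
  [6] addr=0x24 blk=4 s=0: VC-HIT | VC [14]
  [7] addr=0x74 blk=14 s=0: VC-HIT | VC [4]
  [8] addr=0x70 blk=14 s=0: L1-HIT | VC [4]
  [9] addr=0x77 blk=14 s=0: L1-HIT | VC [4]
  [10] addr=0x71 blk=14 s=0: L1-HIT | VC [4]

VC = [4]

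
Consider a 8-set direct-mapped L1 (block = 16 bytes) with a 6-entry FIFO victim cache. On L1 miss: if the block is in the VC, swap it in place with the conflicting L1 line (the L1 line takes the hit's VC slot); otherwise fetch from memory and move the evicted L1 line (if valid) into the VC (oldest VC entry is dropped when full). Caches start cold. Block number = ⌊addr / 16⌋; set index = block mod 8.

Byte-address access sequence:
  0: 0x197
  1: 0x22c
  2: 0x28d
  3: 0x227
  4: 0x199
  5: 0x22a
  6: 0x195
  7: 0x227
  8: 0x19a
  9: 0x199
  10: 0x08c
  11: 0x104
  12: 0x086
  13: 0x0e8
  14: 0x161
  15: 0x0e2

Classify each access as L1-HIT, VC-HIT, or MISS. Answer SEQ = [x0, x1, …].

#0 0x197→b25/s1 MISS; vc=[]
#1 0x22c→b34/s2 MISS; vc=[]
#2 0x28d→b40/s0 MISS; vc=[]
#3 0x227→b34/s2 L1-HIT; vc=[]
#4 0x199→b25/s1 L1-HIT; vc=[]
#5 0x22a→b34/s2 L1-HIT; vc=[]
#6 0x195→b25/s1 L1-HIT; vc=[]
#7 0x227→b34/s2 L1-HIT; vc=[]
#8 0x19a→b25/s1 L1-HIT; vc=[]
#9 0x199→b25/s1 L1-HIT; vc=[]
#10 0x8c→b8/s0 MISS; vc=[40]
#11 0x104→b16/s0 MISS; vc=[40,8]
#12 0x86→b8/s0 VC-HIT; vc=[40,16]
#13 0xe8→b14/s6 MISS; vc=[40,16]
#14 0x161→b22/s6 MISS; vc=[40,16,14]
#15 0xe2→b14/s6 VC-HIT; vc=[40,16,22]

SEQ = [MISS, MISS, MISS, L1-HIT, L1-HIT, L1-HIT, L1-HIT, L1-HIT, L1-HIT, L1-HIT, MISS, MISS, VC-HIT, MISS, MISS, VC-HIT]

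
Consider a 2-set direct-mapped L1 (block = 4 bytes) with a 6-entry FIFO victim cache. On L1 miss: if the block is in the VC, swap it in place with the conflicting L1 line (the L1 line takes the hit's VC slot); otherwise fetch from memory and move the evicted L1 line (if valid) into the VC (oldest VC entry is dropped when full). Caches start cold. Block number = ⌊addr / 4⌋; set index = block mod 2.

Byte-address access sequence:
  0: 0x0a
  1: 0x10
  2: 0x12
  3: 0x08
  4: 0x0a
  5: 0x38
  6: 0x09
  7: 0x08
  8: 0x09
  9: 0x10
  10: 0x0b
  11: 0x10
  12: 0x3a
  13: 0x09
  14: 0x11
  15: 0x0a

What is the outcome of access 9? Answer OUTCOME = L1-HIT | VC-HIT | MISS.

  [0] addr=0xa blk=2 s=0: MISS | VC []
  [1] addr=0x10 blk=4 s=0: MISS | VC [2]
  [2] addr=0x12 blk=4 s=0: L1-HIT | VC [2]
  [3] addr=0x8 blk=2 s=0: VC-HIT | VC [4]
  [4] addr=0xa blk=2 s=0: L1-HIT | VC [4]
  [5] addr=0x38 blk=14 s=0: MISS | VC [4, 2]
  [6] addr=0x9 blk=2 s=0: VC-HIT | VC [4, 14]
  [7] addr=0x8 blk=2 s=0: L1-HIT | VC [4, 14]
  [8] addr=0x9 blk=2 s=0: L1-HIT | VC [4, 14]
  [9] addr=0x10 blk=4 s=0: VC-HIT | VC [2, 14]
  [10] addr=0xb blk=2 s=0: VC-HIT | VC [4, 14]
  [11] addr=0x10 blk=4 s=0: VC-HIT | VC [2, 14]
  [12] addr=0x3a blk=14 s=0: VC-HIT | VC [2, 4]
  [13] addr=0x9 blk=2 s=0: VC-HIT | VC [14, 4]
  [14] addr=0x11 blk=4 s=0: VC-HIT | VC [14, 2]
  [15] addr=0xa blk=2 s=0: VC-HIT | VC [14, 4]

OUTCOME = VC-HIT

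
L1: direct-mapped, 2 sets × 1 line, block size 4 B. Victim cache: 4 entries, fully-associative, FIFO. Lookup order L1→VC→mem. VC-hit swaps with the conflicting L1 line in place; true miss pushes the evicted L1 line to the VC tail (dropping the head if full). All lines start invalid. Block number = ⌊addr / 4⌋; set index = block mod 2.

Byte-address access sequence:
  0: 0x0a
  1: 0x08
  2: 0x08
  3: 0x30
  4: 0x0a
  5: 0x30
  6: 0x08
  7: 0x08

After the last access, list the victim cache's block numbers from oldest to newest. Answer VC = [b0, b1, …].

0: 0xa (blk 2, set 0) → MISS  vc=[]
1: 0x8 (blk 2, set 0) → L1-HIT  vc=[]
2: 0x8 (blk 2, set 0) → L1-HIT  vc=[]
3: 0x30 (blk 12, set 0) → MISS  vc=[2]
4: 0xa (blk 2, set 0) → VC-HIT  vc=[12]
5: 0x30 (blk 12, set 0) → VC-HIT  vc=[2]
6: 0x8 (blk 2, set 0) → VC-HIT  vc=[12]
7: 0x8 (blk 2, set 0) → L1-HIT  vc=[12]

VC = [12]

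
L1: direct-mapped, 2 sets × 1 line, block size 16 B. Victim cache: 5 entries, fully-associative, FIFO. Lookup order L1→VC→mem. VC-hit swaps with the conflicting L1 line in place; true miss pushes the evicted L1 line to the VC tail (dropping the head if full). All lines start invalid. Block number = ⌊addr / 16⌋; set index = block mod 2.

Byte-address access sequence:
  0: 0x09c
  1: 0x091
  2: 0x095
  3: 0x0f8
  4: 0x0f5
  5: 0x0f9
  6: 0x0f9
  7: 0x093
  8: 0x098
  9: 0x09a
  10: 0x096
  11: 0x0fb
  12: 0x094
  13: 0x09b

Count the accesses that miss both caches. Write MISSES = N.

MISSES = 2

#0 0x9c→b9/s1 MISS; vc=[]
#1 0x91→b9/s1 L1-HIT; vc=[]
#2 0x95→b9/s1 L1-HIT; vc=[]
#3 0xf8→b15/s1 MISS; vc=[9]
#4 0xf5→b15/s1 L1-HIT; vc=[9]
#5 0xf9→b15/s1 L1-HIT; vc=[9]
#6 0xf9→b15/s1 L1-HIT; vc=[9]
#7 0x93→b9/s1 VC-HIT; vc=[15]
#8 0x98→b9/s1 L1-HIT; vc=[15]
#9 0x9a→b9/s1 L1-HIT; vc=[15]
#10 0x96→b9/s1 L1-HIT; vc=[15]
#11 0xfb→b15/s1 VC-HIT; vc=[9]
#12 0x94→b9/s1 VC-HIT; vc=[15]
#13 0x9b→b9/s1 L1-HIT; vc=[15]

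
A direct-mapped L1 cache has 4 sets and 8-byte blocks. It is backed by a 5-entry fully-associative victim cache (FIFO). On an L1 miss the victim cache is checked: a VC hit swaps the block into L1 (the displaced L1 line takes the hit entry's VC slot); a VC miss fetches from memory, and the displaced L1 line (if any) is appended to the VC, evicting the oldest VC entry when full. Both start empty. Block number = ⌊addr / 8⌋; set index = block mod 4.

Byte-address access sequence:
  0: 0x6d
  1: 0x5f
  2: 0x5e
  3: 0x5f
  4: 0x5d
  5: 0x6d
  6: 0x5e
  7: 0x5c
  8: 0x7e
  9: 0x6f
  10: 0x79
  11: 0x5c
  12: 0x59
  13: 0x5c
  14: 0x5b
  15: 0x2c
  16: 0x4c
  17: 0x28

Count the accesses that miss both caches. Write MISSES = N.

0: 0x6d (blk 13, set 1) → MISS  vc=[]
1: 0x5f (blk 11, set 3) → MISS  vc=[]
2: 0x5e (blk 11, set 3) → L1-HIT  vc=[]
3: 0x5f (blk 11, set 3) → L1-HIT  vc=[]
4: 0x5d (blk 11, set 3) → L1-HIT  vc=[]
5: 0x6d (blk 13, set 1) → L1-HIT  vc=[]
6: 0x5e (blk 11, set 3) → L1-HIT  vc=[]
7: 0x5c (blk 11, set 3) → L1-HIT  vc=[]
8: 0x7e (blk 15, set 3) → MISS  vc=[11]
9: 0x6f (blk 13, set 1) → L1-HIT  vc=[11]
10: 0x79 (blk 15, set 3) → L1-HIT  vc=[11]
11: 0x5c (blk 11, set 3) → VC-HIT  vc=[15]
12: 0x59 (blk 11, set 3) → L1-HIT  vc=[15]
13: 0x5c (blk 11, set 3) → L1-HIT  vc=[15]
14: 0x5b (blk 11, set 3) → L1-HIT  vc=[15]
15: 0x2c (blk 5, set 1) → MISS  vc=[15, 13]
16: 0x4c (blk 9, set 1) → MISS  vc=[15, 13, 5]
17: 0x28 (blk 5, set 1) → VC-HIT  vc=[15, 13, 9]

MISSES = 5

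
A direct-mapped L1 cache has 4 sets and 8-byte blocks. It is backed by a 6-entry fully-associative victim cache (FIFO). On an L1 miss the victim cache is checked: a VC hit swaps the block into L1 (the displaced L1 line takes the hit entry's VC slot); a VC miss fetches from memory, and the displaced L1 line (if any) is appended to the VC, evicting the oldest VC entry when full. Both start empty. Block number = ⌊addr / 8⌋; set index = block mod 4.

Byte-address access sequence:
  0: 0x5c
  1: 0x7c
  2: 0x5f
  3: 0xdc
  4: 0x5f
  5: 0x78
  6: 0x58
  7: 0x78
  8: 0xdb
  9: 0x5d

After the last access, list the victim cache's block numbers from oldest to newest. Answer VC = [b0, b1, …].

VC = [27, 15]

0: 0x5c (blk 11, set 3) → MISS  vc=[]
1: 0x7c (blk 15, set 3) → MISS  vc=[11]
2: 0x5f (blk 11, set 3) → VC-HIT  vc=[15]
3: 0xdc (blk 27, set 3) → MISS  vc=[15, 11]
4: 0x5f (blk 11, set 3) → VC-HIT  vc=[15, 27]
5: 0x78 (blk 15, set 3) → VC-HIT  vc=[11, 27]
6: 0x58 (blk 11, set 3) → VC-HIT  vc=[15, 27]
7: 0x78 (blk 15, set 3) → VC-HIT  vc=[11, 27]
8: 0xdb (blk 27, set 3) → VC-HIT  vc=[11, 15]
9: 0x5d (blk 11, set 3) → VC-HIT  vc=[27, 15]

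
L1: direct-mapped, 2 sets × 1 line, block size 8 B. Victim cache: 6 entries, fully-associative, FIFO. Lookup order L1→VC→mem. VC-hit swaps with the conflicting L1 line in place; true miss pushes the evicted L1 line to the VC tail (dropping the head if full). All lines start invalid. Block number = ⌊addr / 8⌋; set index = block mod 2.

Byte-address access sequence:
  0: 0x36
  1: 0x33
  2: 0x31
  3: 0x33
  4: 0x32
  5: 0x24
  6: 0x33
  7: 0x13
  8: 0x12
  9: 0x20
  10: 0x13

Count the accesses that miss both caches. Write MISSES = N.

MISSES = 3

  [0] addr=0x36 blk=6 s=0: MISS | VC []
  [1] addr=0x33 blk=6 s=0: L1-HIT | VC []
  [2] addr=0x31 blk=6 s=0: L1-HIT | VC []
  [3] addr=0x33 blk=6 s=0: L1-HIT | VC []
  [4] addr=0x32 blk=6 s=0: L1-HIT | VC []
  [5] addr=0x24 blk=4 s=0: MISS | VC [6]
  [6] addr=0x33 blk=6 s=0: VC-HIT | VC [4]
  [7] addr=0x13 blk=2 s=0: MISS | VC [4, 6]
  [8] addr=0x12 blk=2 s=0: L1-HIT | VC [4, 6]
  [9] addr=0x20 blk=4 s=0: VC-HIT | VC [2, 6]
  [10] addr=0x13 blk=2 s=0: VC-HIT | VC [4, 6]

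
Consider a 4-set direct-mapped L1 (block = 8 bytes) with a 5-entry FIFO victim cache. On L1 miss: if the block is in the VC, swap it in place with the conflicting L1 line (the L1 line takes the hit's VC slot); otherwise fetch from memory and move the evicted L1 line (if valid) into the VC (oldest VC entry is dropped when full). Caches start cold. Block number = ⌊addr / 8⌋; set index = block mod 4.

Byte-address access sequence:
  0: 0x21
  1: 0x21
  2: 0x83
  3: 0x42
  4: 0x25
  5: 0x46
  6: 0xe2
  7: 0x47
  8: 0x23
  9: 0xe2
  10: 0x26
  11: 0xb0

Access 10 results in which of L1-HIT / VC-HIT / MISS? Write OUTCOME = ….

  [0] addr=0x21 blk=4 s=0: MISS | VC []
  [1] addr=0x21 blk=4 s=0: L1-HIT | VC []
  [2] addr=0x83 blk=16 s=0: MISS | VC [4]
  [3] addr=0x42 blk=8 s=0: MISS | VC [4, 16]
  [4] addr=0x25 blk=4 s=0: VC-HIT | VC [8, 16]
  [5] addr=0x46 blk=8 s=0: VC-HIT | VC [4, 16]
  [6] addr=0xe2 blk=28 s=0: MISS | VC [4, 16, 8]
  [7] addr=0x47 blk=8 s=0: VC-HIT | VC [4, 16, 28]
  [8] addr=0x23 blk=4 s=0: VC-HIT | VC [8, 16, 28]
  [9] addr=0xe2 blk=28 s=0: VC-HIT | VC [8, 16, 4]
  [10] addr=0x26 blk=4 s=0: VC-HIT | VC [8, 16, 28]
  [11] addr=0xb0 blk=22 s=2: MISS | VC [8, 16, 28]

OUTCOME = VC-HIT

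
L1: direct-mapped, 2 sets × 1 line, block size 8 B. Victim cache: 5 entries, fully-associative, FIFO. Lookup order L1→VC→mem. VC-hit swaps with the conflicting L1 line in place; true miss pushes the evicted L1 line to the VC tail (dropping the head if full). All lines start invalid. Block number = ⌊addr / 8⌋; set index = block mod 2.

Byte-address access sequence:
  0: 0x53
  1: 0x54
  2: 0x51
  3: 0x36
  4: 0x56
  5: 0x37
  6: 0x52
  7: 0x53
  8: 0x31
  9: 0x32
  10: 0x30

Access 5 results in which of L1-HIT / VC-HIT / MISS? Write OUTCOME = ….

OUTCOME = VC-HIT

  [0] addr=0x53 blk=10 s=0: MISS | VC []
  [1] addr=0x54 blk=10 s=0: L1-HIT | VC []
  [2] addr=0x51 blk=10 s=0: L1-HIT | VC []
  [3] addr=0x36 blk=6 s=0: MISS | VC [10]
  [4] addr=0x56 blk=10 s=0: VC-HIT | VC [6]
  [5] addr=0x37 blk=6 s=0: VC-HIT | VC [10]
  [6] addr=0x52 blk=10 s=0: VC-HIT | VC [6]
  [7] addr=0x53 blk=10 s=0: L1-HIT | VC [6]
  [8] addr=0x31 blk=6 s=0: VC-HIT | VC [10]
  [9] addr=0x32 blk=6 s=0: L1-HIT | VC [10]
  [10] addr=0x30 blk=6 s=0: L1-HIT | VC [10]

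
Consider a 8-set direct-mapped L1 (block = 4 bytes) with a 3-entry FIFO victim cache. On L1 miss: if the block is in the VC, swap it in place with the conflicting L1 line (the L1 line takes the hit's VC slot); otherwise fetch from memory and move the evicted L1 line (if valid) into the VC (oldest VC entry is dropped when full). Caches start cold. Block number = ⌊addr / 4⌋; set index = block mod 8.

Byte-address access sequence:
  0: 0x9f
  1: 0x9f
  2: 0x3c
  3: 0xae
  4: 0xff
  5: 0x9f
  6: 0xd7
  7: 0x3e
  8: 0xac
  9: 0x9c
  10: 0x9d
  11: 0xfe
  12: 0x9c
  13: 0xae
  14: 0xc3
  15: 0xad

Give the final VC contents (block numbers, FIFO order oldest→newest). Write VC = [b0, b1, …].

#0 0x9f→b39/s7 MISS; vc=[]
#1 0x9f→b39/s7 L1-HIT; vc=[]
#2 0x3c→b15/s7 MISS; vc=[39]
#3 0xae→b43/s3 MISS; vc=[39]
#4 0xff→b63/s7 MISS; vc=[39,15]
#5 0x9f→b39/s7 VC-HIT; vc=[63,15]
#6 0xd7→b53/s5 MISS; vc=[63,15]
#7 0x3e→b15/s7 VC-HIT; vc=[63,39]
#8 0xac→b43/s3 L1-HIT; vc=[63,39]
#9 0x9c→b39/s7 VC-HIT; vc=[63,15]
#10 0x9d→b39/s7 L1-HIT; vc=[63,15]
#11 0xfe→b63/s7 VC-HIT; vc=[39,15]
#12 0x9c→b39/s7 VC-HIT; vc=[63,15]
#13 0xae→b43/s3 L1-HIT; vc=[63,15]
#14 0xc3→b48/s0 MISS; vc=[63,15]
#15 0xad→b43/s3 L1-HIT; vc=[63,15]

VC = [63, 15]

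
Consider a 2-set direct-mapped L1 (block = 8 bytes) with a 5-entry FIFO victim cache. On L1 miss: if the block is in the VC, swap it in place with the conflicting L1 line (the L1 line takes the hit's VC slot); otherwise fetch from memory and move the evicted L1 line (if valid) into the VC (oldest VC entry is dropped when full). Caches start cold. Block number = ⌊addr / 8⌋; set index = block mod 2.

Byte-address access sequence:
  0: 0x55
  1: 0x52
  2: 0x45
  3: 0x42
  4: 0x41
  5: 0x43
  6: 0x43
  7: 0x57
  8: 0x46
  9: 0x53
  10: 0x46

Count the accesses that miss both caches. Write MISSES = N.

MISSES = 2

#0 0x55→b10/s0 MISS; vc=[]
#1 0x52→b10/s0 L1-HIT; vc=[]
#2 0x45→b8/s0 MISS; vc=[10]
#3 0x42→b8/s0 L1-HIT; vc=[10]
#4 0x41→b8/s0 L1-HIT; vc=[10]
#5 0x43→b8/s0 L1-HIT; vc=[10]
#6 0x43→b8/s0 L1-HIT; vc=[10]
#7 0x57→b10/s0 VC-HIT; vc=[8]
#8 0x46→b8/s0 VC-HIT; vc=[10]
#9 0x53→b10/s0 VC-HIT; vc=[8]
#10 0x46→b8/s0 VC-HIT; vc=[10]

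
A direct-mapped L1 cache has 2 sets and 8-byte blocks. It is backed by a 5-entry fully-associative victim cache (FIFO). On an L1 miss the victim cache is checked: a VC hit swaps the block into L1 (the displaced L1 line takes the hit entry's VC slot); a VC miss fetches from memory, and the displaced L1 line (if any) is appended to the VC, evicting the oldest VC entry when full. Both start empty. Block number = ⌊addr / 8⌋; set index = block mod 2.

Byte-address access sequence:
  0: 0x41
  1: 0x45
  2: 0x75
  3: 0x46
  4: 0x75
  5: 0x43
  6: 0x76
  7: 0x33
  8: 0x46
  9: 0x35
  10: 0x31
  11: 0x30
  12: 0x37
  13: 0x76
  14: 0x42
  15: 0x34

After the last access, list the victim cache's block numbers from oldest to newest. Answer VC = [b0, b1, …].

  [0] addr=0x41 blk=8 s=0: MISS | VC []
  [1] addr=0x45 blk=8 s=0: L1-HIT | VC []
  [2] addr=0x75 blk=14 s=0: MISS | VC [8]
  [3] addr=0x46 blk=8 s=0: VC-HIT | VC [14]
  [4] addr=0x75 blk=14 s=0: VC-HIT | VC [8]
  [5] addr=0x43 blk=8 s=0: VC-HIT | VC [14]
  [6] addr=0x76 blk=14 s=0: VC-HIT | VC [8]
  [7] addr=0x33 blk=6 s=0: MISS | VC [8, 14]
  [8] addr=0x46 blk=8 s=0: VC-HIT | VC [6, 14]
  [9] addr=0x35 blk=6 s=0: VC-HIT | VC [8, 14]
  [10] addr=0x31 blk=6 s=0: L1-HIT | VC [8, 14]
  [11] addr=0x30 blk=6 s=0: L1-HIT | VC [8, 14]
  [12] addr=0x37 blk=6 s=0: L1-HIT | VC [8, 14]
  [13] addr=0x76 blk=14 s=0: VC-HIT | VC [8, 6]
  [14] addr=0x42 blk=8 s=0: VC-HIT | VC [14, 6]
  [15] addr=0x34 blk=6 s=0: VC-HIT | VC [14, 8]

VC = [14, 8]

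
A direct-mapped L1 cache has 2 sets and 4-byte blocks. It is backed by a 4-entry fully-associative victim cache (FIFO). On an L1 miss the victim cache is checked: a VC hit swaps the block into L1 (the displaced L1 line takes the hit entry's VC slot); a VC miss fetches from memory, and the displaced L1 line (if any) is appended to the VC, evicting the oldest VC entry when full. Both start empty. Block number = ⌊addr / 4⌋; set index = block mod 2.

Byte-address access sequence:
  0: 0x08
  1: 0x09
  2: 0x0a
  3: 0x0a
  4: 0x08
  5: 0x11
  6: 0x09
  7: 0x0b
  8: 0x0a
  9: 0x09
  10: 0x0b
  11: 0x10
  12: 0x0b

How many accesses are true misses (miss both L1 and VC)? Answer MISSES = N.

  [0] addr=0x8 blk=2 s=0: MISS | VC []
  [1] addr=0x9 blk=2 s=0: L1-HIT | VC []
  [2] addr=0xa blk=2 s=0: L1-HIT | VC []
  [3] addr=0xa blk=2 s=0: L1-HIT | VC []
  [4] addr=0x8 blk=2 s=0: L1-HIT | VC []
  [5] addr=0x11 blk=4 s=0: MISS | VC [2]
  [6] addr=0x9 blk=2 s=0: VC-HIT | VC [4]
  [7] addr=0xb blk=2 s=0: L1-HIT | VC [4]
  [8] addr=0xa blk=2 s=0: L1-HIT | VC [4]
  [9] addr=0x9 blk=2 s=0: L1-HIT | VC [4]
  [10] addr=0xb blk=2 s=0: L1-HIT | VC [4]
  [11] addr=0x10 blk=4 s=0: VC-HIT | VC [2]
  [12] addr=0xb blk=2 s=0: VC-HIT | VC [4]

MISSES = 2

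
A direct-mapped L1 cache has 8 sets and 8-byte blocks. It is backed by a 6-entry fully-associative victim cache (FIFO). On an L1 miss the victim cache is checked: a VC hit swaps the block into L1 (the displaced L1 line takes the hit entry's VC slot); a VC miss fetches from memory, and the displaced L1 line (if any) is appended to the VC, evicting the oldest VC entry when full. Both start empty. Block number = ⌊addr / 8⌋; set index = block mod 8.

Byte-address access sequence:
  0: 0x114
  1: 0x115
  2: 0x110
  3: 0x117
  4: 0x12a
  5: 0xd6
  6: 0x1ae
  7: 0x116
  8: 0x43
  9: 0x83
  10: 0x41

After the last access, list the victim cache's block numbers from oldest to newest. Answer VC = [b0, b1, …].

VC = [26, 37, 16]

  [0] addr=0x114 blk=34 s=2: MISS | VC []
  [1] addr=0x115 blk=34 s=2: L1-HIT | VC []
  [2] addr=0x110 blk=34 s=2: L1-HIT | VC []
  [3] addr=0x117 blk=34 s=2: L1-HIT | VC []
  [4] addr=0x12a blk=37 s=5: MISS | VC []
  [5] addr=0xd6 blk=26 s=2: MISS | VC [34]
  [6] addr=0x1ae blk=53 s=5: MISS | VC [34, 37]
  [7] addr=0x116 blk=34 s=2: VC-HIT | VC [26, 37]
  [8] addr=0x43 blk=8 s=0: MISS | VC [26, 37]
  [9] addr=0x83 blk=16 s=0: MISS | VC [26, 37, 8]
  [10] addr=0x41 blk=8 s=0: VC-HIT | VC [26, 37, 16]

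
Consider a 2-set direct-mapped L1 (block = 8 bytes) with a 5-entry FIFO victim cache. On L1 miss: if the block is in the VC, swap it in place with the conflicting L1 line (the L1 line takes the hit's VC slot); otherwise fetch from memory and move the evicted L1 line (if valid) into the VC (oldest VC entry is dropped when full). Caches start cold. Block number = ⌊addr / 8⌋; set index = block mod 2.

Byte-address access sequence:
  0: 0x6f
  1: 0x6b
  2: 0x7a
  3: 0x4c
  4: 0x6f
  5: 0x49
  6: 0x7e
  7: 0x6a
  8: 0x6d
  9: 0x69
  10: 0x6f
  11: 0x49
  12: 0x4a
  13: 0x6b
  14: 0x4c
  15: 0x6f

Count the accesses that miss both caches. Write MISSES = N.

#0 0x6f→b13/s1 MISS; vc=[]
#1 0x6b→b13/s1 L1-HIT; vc=[]
#2 0x7a→b15/s1 MISS; vc=[13]
#3 0x4c→b9/s1 MISS; vc=[13,15]
#4 0x6f→b13/s1 VC-HIT; vc=[9,15]
#5 0x49→b9/s1 VC-HIT; vc=[13,15]
#6 0x7e→b15/s1 VC-HIT; vc=[13,9]
#7 0x6a→b13/s1 VC-HIT; vc=[15,9]
#8 0x6d→b13/s1 L1-HIT; vc=[15,9]
#9 0x69→b13/s1 L1-HIT; vc=[15,9]
#10 0x6f→b13/s1 L1-HIT; vc=[15,9]
#11 0x49→b9/s1 VC-HIT; vc=[15,13]
#12 0x4a→b9/s1 L1-HIT; vc=[15,13]
#13 0x6b→b13/s1 VC-HIT; vc=[15,9]
#14 0x4c→b9/s1 VC-HIT; vc=[15,13]
#15 0x6f→b13/s1 VC-HIT; vc=[15,9]

MISSES = 3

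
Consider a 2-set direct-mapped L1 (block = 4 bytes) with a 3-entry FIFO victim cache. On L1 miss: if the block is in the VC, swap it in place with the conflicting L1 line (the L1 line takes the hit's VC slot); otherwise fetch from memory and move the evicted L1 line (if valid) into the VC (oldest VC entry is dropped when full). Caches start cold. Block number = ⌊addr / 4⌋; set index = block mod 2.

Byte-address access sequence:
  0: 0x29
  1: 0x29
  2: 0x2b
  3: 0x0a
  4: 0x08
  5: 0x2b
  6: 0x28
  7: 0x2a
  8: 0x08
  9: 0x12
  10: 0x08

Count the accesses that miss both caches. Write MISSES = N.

MISSES = 3

0: 0x29 (blk 10, set 0) → MISS  vc=[]
1: 0x29 (blk 10, set 0) → L1-HIT  vc=[]
2: 0x2b (blk 10, set 0) → L1-HIT  vc=[]
3: 0xa (blk 2, set 0) → MISS  vc=[10]
4: 0x8 (blk 2, set 0) → L1-HIT  vc=[10]
5: 0x2b (blk 10, set 0) → VC-HIT  vc=[2]
6: 0x28 (blk 10, set 0) → L1-HIT  vc=[2]
7: 0x2a (blk 10, set 0) → L1-HIT  vc=[2]
8: 0x8 (blk 2, set 0) → VC-HIT  vc=[10]
9: 0x12 (blk 4, set 0) → MISS  vc=[10, 2]
10: 0x8 (blk 2, set 0) → VC-HIT  vc=[10, 4]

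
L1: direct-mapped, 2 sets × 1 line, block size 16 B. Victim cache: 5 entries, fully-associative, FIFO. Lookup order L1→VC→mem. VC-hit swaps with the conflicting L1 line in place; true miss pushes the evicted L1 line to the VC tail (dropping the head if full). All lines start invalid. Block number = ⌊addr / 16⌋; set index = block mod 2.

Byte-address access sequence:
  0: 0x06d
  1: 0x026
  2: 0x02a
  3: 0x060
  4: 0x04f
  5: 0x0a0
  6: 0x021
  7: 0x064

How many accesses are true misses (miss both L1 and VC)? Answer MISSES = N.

  [0] addr=0x6d blk=6 s=0: MISS | VC []
  [1] addr=0x26 blk=2 s=0: MISS | VC [6]
  [2] addr=0x2a blk=2 s=0: L1-HIT | VC [6]
  [3] addr=0x60 blk=6 s=0: VC-HIT | VC [2]
  [4] addr=0x4f blk=4 s=0: MISS | VC [2, 6]
  [5] addr=0xa0 blk=10 s=0: MISS | VC [2, 6, 4]
  [6] addr=0x21 blk=2 s=0: VC-HIT | VC [10, 6, 4]
  [7] addr=0x64 blk=6 s=0: VC-HIT | VC [10, 2, 4]

MISSES = 4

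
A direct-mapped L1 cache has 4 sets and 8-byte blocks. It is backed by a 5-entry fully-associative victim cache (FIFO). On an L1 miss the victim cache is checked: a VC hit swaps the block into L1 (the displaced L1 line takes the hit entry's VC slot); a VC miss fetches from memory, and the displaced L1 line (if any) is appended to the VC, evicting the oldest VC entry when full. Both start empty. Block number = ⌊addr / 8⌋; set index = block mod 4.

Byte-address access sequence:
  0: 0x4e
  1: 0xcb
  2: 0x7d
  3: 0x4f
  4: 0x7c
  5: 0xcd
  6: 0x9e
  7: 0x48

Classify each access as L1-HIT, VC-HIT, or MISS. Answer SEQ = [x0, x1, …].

#0 0x4e→b9/s1 MISS; vc=[]
#1 0xcb→b25/s1 MISS; vc=[9]
#2 0x7d→b15/s3 MISS; vc=[9]
#3 0x4f→b9/s1 VC-HIT; vc=[25]
#4 0x7c→b15/s3 L1-HIT; vc=[25]
#5 0xcd→b25/s1 VC-HIT; vc=[9]
#6 0x9e→b19/s3 MISS; vc=[9,15]
#7 0x48→b9/s1 VC-HIT; vc=[25,15]

SEQ = [MISS, MISS, MISS, VC-HIT, L1-HIT, VC-HIT, MISS, VC-HIT]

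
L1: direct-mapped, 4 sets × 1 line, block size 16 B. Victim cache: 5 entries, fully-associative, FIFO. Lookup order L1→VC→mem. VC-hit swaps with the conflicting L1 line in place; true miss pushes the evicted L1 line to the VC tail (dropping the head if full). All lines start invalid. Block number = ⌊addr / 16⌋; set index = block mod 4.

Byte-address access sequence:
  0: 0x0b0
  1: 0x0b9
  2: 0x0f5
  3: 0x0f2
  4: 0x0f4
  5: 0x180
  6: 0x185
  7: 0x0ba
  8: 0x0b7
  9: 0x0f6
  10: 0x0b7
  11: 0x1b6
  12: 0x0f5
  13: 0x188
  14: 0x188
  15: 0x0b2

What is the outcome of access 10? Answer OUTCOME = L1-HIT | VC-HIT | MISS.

0: 0xb0 (blk 11, set 3) → MISS  vc=[]
1: 0xb9 (blk 11, set 3) → L1-HIT  vc=[]
2: 0xf5 (blk 15, set 3) → MISS  vc=[11]
3: 0xf2 (blk 15, set 3) → L1-HIT  vc=[11]
4: 0xf4 (blk 15, set 3) → L1-HIT  vc=[11]
5: 0x180 (blk 24, set 0) → MISS  vc=[11]
6: 0x185 (blk 24, set 0) → L1-HIT  vc=[11]
7: 0xba (blk 11, set 3) → VC-HIT  vc=[15]
8: 0xb7 (blk 11, set 3) → L1-HIT  vc=[15]
9: 0xf6 (blk 15, set 3) → VC-HIT  vc=[11]
10: 0xb7 (blk 11, set 3) → VC-HIT  vc=[15]
11: 0x1b6 (blk 27, set 3) → MISS  vc=[15, 11]
12: 0xf5 (blk 15, set 3) → VC-HIT  vc=[27, 11]
13: 0x188 (blk 24, set 0) → L1-HIT  vc=[27, 11]
14: 0x188 (blk 24, set 0) → L1-HIT  vc=[27, 11]
15: 0xb2 (blk 11, set 3) → VC-HIT  vc=[27, 15]

OUTCOME = VC-HIT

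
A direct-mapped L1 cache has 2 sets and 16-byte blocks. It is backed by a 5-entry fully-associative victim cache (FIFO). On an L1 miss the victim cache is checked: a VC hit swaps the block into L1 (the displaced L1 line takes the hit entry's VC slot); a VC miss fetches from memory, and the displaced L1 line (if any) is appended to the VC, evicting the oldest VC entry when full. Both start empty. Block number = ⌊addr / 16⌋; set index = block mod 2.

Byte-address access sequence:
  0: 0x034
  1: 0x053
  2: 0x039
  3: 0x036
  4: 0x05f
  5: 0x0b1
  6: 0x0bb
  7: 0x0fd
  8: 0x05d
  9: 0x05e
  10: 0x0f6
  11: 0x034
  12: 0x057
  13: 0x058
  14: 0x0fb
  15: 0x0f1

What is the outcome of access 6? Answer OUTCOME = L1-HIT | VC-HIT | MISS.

  [0] addr=0x34 blk=3 s=1: MISS | VC []
  [1] addr=0x53 blk=5 s=1: MISS | VC [3]
  [2] addr=0x39 blk=3 s=1: VC-HIT | VC [5]
  [3] addr=0x36 blk=3 s=1: L1-HIT | VC [5]
  [4] addr=0x5f blk=5 s=1: VC-HIT | VC [3]
  [5] addr=0xb1 blk=11 s=1: MISS | VC [3, 5]
  [6] addr=0xbb blk=11 s=1: L1-HIT | VC [3, 5]
  [7] addr=0xfd blk=15 s=1: MISS | VC [3, 5, 11]
  [8] addr=0x5d blk=5 s=1: VC-HIT | VC [3, 15, 11]
  [9] addr=0x5e blk=5 s=1: L1-HIT | VC [3, 15, 11]
  [10] addr=0xf6 blk=15 s=1: VC-HIT | VC [3, 5, 11]
  [11] addr=0x34 blk=3 s=1: VC-HIT | VC [15, 5, 11]
  [12] addr=0x57 blk=5 s=1: VC-HIT | VC [15, 3, 11]
  [13] addr=0x58 blk=5 s=1: L1-HIT | VC [15, 3, 11]
  [14] addr=0xfb blk=15 s=1: VC-HIT | VC [5, 3, 11]
  [15] addr=0xf1 blk=15 s=1: L1-HIT | VC [5, 3, 11]

OUTCOME = L1-HIT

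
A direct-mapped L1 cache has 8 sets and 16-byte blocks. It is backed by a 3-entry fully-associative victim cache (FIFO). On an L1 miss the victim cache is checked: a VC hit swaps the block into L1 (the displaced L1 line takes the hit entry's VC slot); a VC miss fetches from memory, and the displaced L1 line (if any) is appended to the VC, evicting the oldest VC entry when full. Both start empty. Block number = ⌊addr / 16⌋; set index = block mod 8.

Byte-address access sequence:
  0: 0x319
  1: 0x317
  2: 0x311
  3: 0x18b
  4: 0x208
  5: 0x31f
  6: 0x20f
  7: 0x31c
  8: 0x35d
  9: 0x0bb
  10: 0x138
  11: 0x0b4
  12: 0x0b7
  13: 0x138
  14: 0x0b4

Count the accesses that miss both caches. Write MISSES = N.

0: 0x319 (blk 49, set 1) → MISS  vc=[]
1: 0x317 (blk 49, set 1) → L1-HIT  vc=[]
2: 0x311 (blk 49, set 1) → L1-HIT  vc=[]
3: 0x18b (blk 24, set 0) → MISS  vc=[]
4: 0x208 (blk 32, set 0) → MISS  vc=[24]
5: 0x31f (blk 49, set 1) → L1-HIT  vc=[24]
6: 0x20f (blk 32, set 0) → L1-HIT  vc=[24]
7: 0x31c (blk 49, set 1) → L1-HIT  vc=[24]
8: 0x35d (blk 53, set 5) → MISS  vc=[24]
9: 0xbb (blk 11, set 3) → MISS  vc=[24]
10: 0x138 (blk 19, set 3) → MISS  vc=[24, 11]
11: 0xb4 (blk 11, set 3) → VC-HIT  vc=[24, 19]
12: 0xb7 (blk 11, set 3) → L1-HIT  vc=[24, 19]
13: 0x138 (blk 19, set 3) → VC-HIT  vc=[24, 11]
14: 0xb4 (blk 11, set 3) → VC-HIT  vc=[24, 19]

MISSES = 6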